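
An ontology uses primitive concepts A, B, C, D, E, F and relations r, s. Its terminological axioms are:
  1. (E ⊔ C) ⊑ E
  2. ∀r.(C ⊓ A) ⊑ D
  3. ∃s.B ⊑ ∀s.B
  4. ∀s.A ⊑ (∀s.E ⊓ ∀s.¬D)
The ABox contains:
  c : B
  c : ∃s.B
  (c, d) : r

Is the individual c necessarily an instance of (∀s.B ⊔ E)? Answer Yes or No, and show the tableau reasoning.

Yes

1. c : (∀s.B ⊔ E)?  L(c) = {B, ∃s.B} ∪ {(∃s.¬B ⊓ ¬E)}
   clash {E, ¬E} at c — c ∈ (∀s.B ⊔ E)
2. Hence c : (∀s.B ⊔ E): entailed.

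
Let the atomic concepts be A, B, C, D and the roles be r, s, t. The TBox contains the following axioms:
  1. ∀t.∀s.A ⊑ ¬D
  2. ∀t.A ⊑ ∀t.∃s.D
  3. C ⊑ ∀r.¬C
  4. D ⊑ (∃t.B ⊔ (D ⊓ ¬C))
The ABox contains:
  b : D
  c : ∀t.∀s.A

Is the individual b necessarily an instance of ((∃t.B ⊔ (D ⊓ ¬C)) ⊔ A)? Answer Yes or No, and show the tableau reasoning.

Yes

1. b : ((∃t.B ⊔ (D ⊓ ¬C)) ⊔ A)?  L(b) = {D} ∪ {((∀t.¬B ⊓ (¬D ⊔ C)) ⊓ ¬A)}
   clash {C, ¬C} at b — b ∈ ((∃t.B ⊔ (D ⊓ ¬C)) ⊔ A)
2. Hence b : ((∃t.B ⊔ (D ⊓ ¬C)) ⊔ A): entailed.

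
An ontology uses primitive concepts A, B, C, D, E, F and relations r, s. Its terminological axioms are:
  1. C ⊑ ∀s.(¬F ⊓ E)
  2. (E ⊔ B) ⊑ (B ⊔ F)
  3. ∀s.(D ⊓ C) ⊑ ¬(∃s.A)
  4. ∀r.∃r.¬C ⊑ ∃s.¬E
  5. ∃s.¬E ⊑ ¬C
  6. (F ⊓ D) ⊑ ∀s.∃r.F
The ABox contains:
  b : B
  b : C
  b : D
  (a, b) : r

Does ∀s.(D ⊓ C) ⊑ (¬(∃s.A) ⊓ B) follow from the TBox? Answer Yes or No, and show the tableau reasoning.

1. ∀s.(D ⊓ C) ⊑ (¬(∃s.A) ⊓ B)  ⇔  (∀s.(D ⊓ C) ⊓ (∃s.A ⊔ ¬B)) unsat w.r.t. T
   apply at x₀: ∀s.(D ⊓ C)⊑¬(∃s.A)
   open: L(x₀) ⊇ {¬B, ¬C, ¬E, ¬F, ∀s.(D ⊓ C), …} (+ ∃-successors)
2. Hence ∀s.(D ⊓ C) ⊑ (¬(∃s.A) ⊓ B): not entailed.

No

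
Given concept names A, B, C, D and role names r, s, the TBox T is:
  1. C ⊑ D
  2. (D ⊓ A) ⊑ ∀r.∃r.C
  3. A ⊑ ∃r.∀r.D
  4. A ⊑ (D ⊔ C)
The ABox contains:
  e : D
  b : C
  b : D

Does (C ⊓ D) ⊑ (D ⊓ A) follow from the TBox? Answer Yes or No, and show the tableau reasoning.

No

1. (C ⊓ D) ⊑ (D ⊓ A)  ⇔  ((C ⊓ D) ⊓ (¬D ⊔ ¬A)) unsat w.r.t. T
   open: L(x₀) ⊇ {C, D, ¬A}
2. Hence (C ⊓ D) ⊑ (D ⊓ A): not entailed.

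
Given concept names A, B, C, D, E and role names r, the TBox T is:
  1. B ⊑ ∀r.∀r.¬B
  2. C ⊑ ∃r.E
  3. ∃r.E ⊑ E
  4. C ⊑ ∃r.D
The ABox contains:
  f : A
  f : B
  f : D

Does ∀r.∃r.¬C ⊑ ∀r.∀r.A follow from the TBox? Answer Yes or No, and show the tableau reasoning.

1. ∀r.∃r.¬C ⊑ ∀r.∀r.A  ⇔  (∀r.∃r.¬C ⊓ ∃r.∃r.¬A) unsat w.r.t. T
   open: L(x₀) ⊇ {¬B, ¬C, ∀r.¬E, ∀r.∃r.¬C, ∃r.∃r.¬A} (+ ∃-successors)
2. Hence ∀r.∃r.¬C ⊑ ∀r.∀r.A: not entailed.

No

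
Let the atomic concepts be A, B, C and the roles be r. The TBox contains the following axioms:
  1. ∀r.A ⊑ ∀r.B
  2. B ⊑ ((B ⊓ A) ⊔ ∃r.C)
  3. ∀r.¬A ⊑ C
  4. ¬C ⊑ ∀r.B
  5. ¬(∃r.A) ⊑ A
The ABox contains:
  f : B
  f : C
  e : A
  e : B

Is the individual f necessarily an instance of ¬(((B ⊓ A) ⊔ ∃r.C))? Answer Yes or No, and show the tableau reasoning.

1. f : ¬(((B ⊓ A) ⊔ ∃r.C))?  L(f) = {B, C} ∪ {((B ⊓ A) ⊔ ∃r.C)}
   open: L(f) ⊇ {A, B, C, ∃r.¬A} (+ ∃-successors) — f ∉ ¬(((B ⊓ A) ⊔ ∃r.C)) possible
2. Hence f : ¬(((B ⊓ A) ⊔ ∃r.C)): not entailed.

No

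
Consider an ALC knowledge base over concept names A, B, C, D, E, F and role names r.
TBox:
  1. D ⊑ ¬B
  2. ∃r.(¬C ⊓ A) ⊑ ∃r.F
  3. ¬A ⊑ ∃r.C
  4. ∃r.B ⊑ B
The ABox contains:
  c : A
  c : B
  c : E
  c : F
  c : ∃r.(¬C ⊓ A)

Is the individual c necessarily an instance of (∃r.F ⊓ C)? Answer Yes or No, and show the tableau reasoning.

No

1. c : (∃r.F ⊓ C)?  L(c) = {A, B, E, F, ∃r.(¬C ⊓ A)} ∪ {(∀r.¬F ⊔ ¬C)}
   apply at c: ∃r.(¬C ⊓ A)⊑∃r.F
   open: L(c) ⊇ {A, B, E, F, ¬C, …} (+ ∃-successors) — c ∉ (∃r.F ⊓ C) possible
2. Hence c : (∃r.F ⊓ C): not entailed.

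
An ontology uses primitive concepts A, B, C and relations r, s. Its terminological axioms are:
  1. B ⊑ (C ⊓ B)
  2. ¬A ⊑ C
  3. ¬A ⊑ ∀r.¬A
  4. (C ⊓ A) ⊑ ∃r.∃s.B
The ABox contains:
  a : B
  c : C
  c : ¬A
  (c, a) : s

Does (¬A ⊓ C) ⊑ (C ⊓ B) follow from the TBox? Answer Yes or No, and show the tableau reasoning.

No

1. (¬A ⊓ C) ⊑ (C ⊓ B)  ⇔  ((¬A ⊓ C) ⊓ (¬C ⊔ ¬B)) unsat w.r.t. T
   apply at x₀: ¬A⊑∀r.¬A
   open: L(x₀) ⊇ {C, ¬A, ¬B, ∀r.¬A}
2. Hence (¬A ⊓ C) ⊑ (C ⊓ B): not entailed.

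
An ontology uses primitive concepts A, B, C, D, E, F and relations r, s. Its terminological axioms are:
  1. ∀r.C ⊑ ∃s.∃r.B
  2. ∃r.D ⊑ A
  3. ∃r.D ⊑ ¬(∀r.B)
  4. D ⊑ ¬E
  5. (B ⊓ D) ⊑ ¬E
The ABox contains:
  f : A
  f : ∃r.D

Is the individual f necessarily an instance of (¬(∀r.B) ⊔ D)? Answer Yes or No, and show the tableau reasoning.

Yes

1. f : (¬(∀r.B) ⊔ D)?  L(f) = {A, ∃r.D} ∪ {(∀r.B ⊓ ¬D)}
   clash {B, ¬B} at an ∃-successor — f ∈ (¬(∀r.B) ⊔ D)
2. Hence f : (¬(∀r.B) ⊔ D): entailed.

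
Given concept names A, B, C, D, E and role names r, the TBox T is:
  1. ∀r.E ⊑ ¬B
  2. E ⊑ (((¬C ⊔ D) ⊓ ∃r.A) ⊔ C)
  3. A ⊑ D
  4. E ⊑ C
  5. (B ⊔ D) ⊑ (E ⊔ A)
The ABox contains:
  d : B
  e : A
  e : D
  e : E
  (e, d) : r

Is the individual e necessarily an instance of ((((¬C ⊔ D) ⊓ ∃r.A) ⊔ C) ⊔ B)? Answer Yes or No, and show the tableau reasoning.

1. e : ((((¬C ⊔ D) ⊓ ∃r.A) ⊔ C) ⊔ B)?  L(e) = {A, D, E} ∪ {((((C ⊓ ¬D) ⊔ ∀r.¬A) ⊓ ¬C) ⊓ ¬B)}
   clash {C, ¬C} at e — e ∈ ((((¬C ⊔ D) ⊓ ∃r.A) ⊔ C) ⊔ B)
2. Hence e : ((((¬C ⊔ D) ⊓ ∃r.A) ⊔ C) ⊔ B): entailed.

Yes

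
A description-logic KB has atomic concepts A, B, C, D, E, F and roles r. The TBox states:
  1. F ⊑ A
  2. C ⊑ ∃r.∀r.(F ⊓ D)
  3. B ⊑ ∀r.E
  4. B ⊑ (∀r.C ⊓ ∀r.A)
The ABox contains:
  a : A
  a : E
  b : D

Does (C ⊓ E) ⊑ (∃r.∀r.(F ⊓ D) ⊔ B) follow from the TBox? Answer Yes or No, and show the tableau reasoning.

Yes

1. (C ⊓ E) ⊑ (∃r.∀r.(F ⊓ D) ⊔ B)  ⇔  ((C ⊓ E) ⊓ (∀r.∃r.(¬F ⊔ ¬D) ⊓ ¬B)) unsat w.r.t. T
   all branches close; clash {D, ¬D} at an ∃-successor
2. Hence (C ⊓ E) ⊑ (∃r.∀r.(F ⊓ D) ⊔ B): entailed.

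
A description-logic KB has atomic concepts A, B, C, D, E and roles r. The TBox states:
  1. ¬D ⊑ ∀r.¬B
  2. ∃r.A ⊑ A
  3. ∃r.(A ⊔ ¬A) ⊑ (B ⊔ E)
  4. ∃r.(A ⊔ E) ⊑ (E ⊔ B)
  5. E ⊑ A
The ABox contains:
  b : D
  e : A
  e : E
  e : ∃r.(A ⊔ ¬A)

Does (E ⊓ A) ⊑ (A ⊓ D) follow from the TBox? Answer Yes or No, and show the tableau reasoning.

No

1. (E ⊓ A) ⊑ (A ⊓ D)  ⇔  ((E ⊓ A) ⊓ (¬A ⊔ ¬D)) unsat w.r.t. T
   open: L(x₀) ⊇ {A, E, ¬D, ∀r.(¬A ⊓ A), ∀r.(¬A ⊓ ¬E), …}
2. Hence (E ⊓ A) ⊑ (A ⊓ D): not entailed.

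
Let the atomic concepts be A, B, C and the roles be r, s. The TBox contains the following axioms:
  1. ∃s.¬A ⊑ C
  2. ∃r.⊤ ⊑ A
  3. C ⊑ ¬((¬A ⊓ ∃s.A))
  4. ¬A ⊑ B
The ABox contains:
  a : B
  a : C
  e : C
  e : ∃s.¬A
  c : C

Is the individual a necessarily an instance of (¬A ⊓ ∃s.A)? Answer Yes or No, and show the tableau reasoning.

1. a : (¬A ⊓ ∃s.A)?  L(a) = {B, C} ∪ {(A ⊔ ∀s.¬A)}
   open: L(a) ⊇ {A, B, C, ∀r.⊥} — a ∉ (¬A ⊓ ∃s.A) possible
2. Hence a : (¬A ⊓ ∃s.A): not entailed.

No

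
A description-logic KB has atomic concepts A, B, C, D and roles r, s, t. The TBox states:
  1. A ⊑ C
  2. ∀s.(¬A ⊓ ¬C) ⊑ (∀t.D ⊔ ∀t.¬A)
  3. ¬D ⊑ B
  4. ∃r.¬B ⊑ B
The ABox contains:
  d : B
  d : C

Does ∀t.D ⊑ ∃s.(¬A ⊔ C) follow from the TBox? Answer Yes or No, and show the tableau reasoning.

No

1. ∀t.D ⊑ ∃s.(¬A ⊔ C)  ⇔  (∀t.D ⊓ ∀s.(A ⊓ ¬C)) unsat w.r.t. T
   open: L(x₀) ⊇ {D, ¬A, ∀r.B, ∀s.(A ⊓ ¬C), ∀t.D}
2. Hence ∀t.D ⊑ ∃s.(¬A ⊔ C): not entailed.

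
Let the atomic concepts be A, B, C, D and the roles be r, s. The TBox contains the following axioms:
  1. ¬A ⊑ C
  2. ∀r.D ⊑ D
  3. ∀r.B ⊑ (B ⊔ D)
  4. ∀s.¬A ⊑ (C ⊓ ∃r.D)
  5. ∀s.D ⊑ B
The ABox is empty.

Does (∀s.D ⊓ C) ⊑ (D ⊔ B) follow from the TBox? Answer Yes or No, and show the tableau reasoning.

1. (∀s.D ⊓ C) ⊑ (D ⊔ B)  ⇔  ((∀s.D ⊓ C) ⊓ (¬D ⊓ ¬B)) unsat w.r.t. T
   all branches close; clash {D, ¬D} at x₀
2. Hence (∀s.D ⊓ C) ⊑ (D ⊔ B): entailed.

Yes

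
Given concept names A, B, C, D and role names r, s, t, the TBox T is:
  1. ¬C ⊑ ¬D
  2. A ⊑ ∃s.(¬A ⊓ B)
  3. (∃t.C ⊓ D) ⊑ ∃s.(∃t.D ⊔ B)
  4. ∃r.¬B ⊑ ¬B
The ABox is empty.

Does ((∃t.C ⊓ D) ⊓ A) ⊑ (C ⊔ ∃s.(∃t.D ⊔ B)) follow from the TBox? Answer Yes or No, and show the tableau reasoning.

Yes

1. ((∃t.C ⊓ D) ⊓ A) ⊑ (C ⊔ ∃s.(∃t.D ⊔ B))  ⇔  (((∃t.C ⊓ D) ⊓ A) ⊓ (¬C ⊓ ∀s.(∀t.¬D ⊓ ¬B))) unsat w.r.t. T
   all branches close; clash {D, ¬D} at x₀
2. Hence ((∃t.C ⊓ D) ⊓ A) ⊑ (C ⊔ ∃s.(∃t.D ⊔ B)): entailed.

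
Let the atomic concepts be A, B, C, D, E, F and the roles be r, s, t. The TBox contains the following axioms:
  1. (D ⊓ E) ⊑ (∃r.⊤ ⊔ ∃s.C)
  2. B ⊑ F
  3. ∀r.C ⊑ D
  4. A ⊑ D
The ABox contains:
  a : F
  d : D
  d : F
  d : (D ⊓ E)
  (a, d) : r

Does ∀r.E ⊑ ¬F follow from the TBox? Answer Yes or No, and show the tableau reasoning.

1. ∀r.E ⊑ ¬F  ⇔  (∀r.E ⊓ F) unsat w.r.t. T
   open: L(x₀) ⊇ {F, ¬A, ¬D, ∀r.E, ∃r.¬C} (+ ∃-successors)
2. Hence ∀r.E ⊑ ¬F: not entailed.

No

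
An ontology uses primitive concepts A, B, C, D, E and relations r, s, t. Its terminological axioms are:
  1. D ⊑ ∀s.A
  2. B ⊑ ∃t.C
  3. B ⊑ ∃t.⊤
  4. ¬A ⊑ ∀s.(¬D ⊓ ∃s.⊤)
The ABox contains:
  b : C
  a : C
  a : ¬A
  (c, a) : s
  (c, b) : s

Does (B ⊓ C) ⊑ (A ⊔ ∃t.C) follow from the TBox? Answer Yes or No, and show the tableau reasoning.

1. (B ⊓ C) ⊑ (A ⊔ ∃t.C)  ⇔  ((B ⊓ C) ⊓ (¬A ⊓ ∀t.¬C)) unsat w.r.t. T
   all branches close; clash {C, ¬C} at an ∃-successor
2. Hence (B ⊓ C) ⊑ (A ⊔ ∃t.C): entailed.

Yes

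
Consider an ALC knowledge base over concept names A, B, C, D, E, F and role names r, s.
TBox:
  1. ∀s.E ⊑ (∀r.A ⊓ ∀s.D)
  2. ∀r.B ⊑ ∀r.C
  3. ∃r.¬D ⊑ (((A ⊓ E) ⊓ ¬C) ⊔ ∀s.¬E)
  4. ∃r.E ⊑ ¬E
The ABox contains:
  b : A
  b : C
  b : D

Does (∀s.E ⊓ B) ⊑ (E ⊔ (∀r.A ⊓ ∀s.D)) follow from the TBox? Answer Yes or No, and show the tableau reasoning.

Yes

1. (∀s.E ⊓ B) ⊑ (E ⊔ (∀r.A ⊓ ∀s.D))  ⇔  ((∀s.E ⊓ B) ⊓ (¬E ⊓ (∃r.¬A ⊔ ∃s.¬D))) unsat w.r.t. T
   all branches close; clash {D, ¬D} at an ∃-successor
2. Hence (∀s.E ⊓ B) ⊑ (E ⊔ (∀r.A ⊓ ∀s.D)): entailed.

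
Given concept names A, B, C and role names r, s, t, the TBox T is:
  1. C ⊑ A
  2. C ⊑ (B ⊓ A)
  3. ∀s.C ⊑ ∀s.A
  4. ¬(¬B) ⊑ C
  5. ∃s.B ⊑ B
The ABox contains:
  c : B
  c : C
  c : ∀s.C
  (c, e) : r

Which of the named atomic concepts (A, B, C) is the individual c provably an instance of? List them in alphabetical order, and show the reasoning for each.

1. c : A?  L(c) = {B, C, ∀s.C} ∪ {¬A}
   clash {A, ¬A} at c — c ∈ A
2. c : B?  L(c) = {B, C, ∀s.C} ∪ {¬B}
   clash {B, ¬B} at c — c ∈ B
3. c : C?  L(c) = {B, C, ∀s.C} ∪ {¬C}
   clash {C, ¬C} at c — c ∈ C
4. Entailed for c: {A, B, C}

{A, B, C}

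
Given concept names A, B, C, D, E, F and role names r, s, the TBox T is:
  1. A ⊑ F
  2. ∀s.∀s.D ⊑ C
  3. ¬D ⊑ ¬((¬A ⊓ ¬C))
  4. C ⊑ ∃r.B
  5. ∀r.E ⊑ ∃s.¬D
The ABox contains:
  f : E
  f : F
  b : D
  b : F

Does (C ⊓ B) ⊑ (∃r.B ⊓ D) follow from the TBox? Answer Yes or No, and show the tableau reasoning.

1. (C ⊓ B) ⊑ (∃r.B ⊓ D)  ⇔  ((C ⊓ B) ⊓ (∀r.¬B ⊔ ¬D)) unsat w.r.t. T
   apply at x₀: C⊑∃r.B
   open: L(x₀) ⊇ {B, C, ¬A, ¬D, ∃r.B, …} (+ ∃-successors)
2. Hence (C ⊓ B) ⊑ (∃r.B ⊓ D): not entailed.

No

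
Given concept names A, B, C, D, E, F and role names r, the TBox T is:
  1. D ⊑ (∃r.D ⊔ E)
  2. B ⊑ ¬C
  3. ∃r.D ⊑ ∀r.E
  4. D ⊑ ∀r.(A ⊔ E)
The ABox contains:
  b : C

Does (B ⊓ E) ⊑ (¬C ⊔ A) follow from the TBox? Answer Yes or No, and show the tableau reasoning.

1. (B ⊓ E) ⊑ (¬C ⊔ A)  ⇔  ((B ⊓ E) ⊓ (C ⊓ ¬A)) unsat w.r.t. T
   all branches close; clash {C, ¬C} at x₀
2. Hence (B ⊓ E) ⊑ (¬C ⊔ A): entailed.

Yes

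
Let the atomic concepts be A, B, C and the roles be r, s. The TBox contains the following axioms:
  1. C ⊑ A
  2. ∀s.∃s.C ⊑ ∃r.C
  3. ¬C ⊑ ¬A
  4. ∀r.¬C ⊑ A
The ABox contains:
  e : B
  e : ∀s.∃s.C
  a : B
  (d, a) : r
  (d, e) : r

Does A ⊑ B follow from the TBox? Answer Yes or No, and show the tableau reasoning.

1. A ⊑ B  ⇔  (A ⊓ ¬B) unsat w.r.t. T
   open: L(x₀) ⊇ {A, C, ¬B, ∃s.∀s.¬C} (+ ∃-successors)
2. Hence A ⊑ B: not entailed.

No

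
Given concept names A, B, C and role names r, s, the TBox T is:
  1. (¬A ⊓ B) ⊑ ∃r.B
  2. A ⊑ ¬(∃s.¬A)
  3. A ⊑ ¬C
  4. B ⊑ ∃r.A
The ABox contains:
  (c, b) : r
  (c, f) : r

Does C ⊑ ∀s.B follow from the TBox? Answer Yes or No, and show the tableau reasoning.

No

1. C ⊑ ∀s.B  ⇔  (C ⊓ ∃s.¬B) unsat w.r.t. T
   open: L(x₀) ⊇ {C, ¬A, ¬B, ∃s.¬B} (+ ∃-successors)
2. Hence C ⊑ ∀s.B: not entailed.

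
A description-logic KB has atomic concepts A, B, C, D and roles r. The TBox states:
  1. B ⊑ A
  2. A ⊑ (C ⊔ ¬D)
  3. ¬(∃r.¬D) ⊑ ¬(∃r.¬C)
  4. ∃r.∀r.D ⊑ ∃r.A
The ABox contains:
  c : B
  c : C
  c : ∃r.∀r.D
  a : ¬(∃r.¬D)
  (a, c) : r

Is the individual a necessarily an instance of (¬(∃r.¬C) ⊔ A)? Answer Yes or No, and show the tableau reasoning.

1. a : (¬(∃r.¬C) ⊔ A)?  L(a) = {¬(∃r.¬D)} ∪ {(∃r.¬C ⊓ ¬A)}
   clash {A, ¬A} at a — a ∈ (¬(∃r.¬C) ⊔ A)
2. Hence a : (¬(∃r.¬C) ⊔ A): entailed.

Yes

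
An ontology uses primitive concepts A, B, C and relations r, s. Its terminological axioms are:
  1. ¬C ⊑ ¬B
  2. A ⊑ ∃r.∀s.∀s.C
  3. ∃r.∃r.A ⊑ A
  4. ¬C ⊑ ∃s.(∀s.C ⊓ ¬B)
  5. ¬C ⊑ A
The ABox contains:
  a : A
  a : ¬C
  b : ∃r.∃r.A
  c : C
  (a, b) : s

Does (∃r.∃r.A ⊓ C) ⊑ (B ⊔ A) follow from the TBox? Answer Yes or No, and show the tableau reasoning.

1. (∃r.∃r.A ⊓ C) ⊑ (B ⊔ A)  ⇔  ((∃r.∃r.A ⊓ C) ⊓ (¬B ⊓ ¬A)) unsat w.r.t. T
   all branches close; clash {A, ¬A} at x₀
2. Hence (∃r.∃r.A ⊓ C) ⊑ (B ⊔ A): entailed.

Yes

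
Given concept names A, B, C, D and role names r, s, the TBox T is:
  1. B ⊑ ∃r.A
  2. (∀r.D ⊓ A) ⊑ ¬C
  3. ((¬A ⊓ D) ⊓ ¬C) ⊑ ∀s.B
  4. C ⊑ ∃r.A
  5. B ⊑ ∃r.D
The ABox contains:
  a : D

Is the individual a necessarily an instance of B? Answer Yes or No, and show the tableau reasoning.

No

1. a : B?  L(a) = {D} ∪ {¬B}
   open: L(a) ⊇ {A, D, ¬B, ¬C} — a ∉ B possible
2. Hence a : B: not entailed.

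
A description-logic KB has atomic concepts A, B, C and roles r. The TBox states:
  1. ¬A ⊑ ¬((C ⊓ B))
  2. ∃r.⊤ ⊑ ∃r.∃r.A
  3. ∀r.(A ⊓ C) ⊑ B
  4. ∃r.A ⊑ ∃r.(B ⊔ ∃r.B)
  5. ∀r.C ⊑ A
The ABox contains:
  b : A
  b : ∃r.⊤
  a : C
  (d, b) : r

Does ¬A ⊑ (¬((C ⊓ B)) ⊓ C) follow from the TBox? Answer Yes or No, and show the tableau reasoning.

1. ¬A ⊑ (¬((C ⊓ B)) ⊓ C)  ⇔  (¬A ⊓ ((C ⊓ B) ⊔ ¬C)) unsat w.r.t. T
   apply at x₀: ¬A⊑¬((C ⊓ B))
   open: L(x₀) ⊇ {¬A, ¬C, ∀r.¬A, ∃r.(¬A ⊔ ¬C), ∃r.¬C, …} (+ ∃-successors)
2. Hence ¬A ⊑ (¬((C ⊓ B)) ⊓ C): not entailed.

No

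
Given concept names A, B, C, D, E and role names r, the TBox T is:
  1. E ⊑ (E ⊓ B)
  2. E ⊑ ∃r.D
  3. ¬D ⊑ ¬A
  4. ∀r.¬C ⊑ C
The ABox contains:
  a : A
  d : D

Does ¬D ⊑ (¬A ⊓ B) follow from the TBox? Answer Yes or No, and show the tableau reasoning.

1. ¬D ⊑ (¬A ⊓ B)  ⇔  (¬D ⊓ (A ⊔ ¬B)) unsat w.r.t. T
   apply at x₀: ¬D⊑¬A
   open: L(x₀) ⊇ {¬A, ¬B, ¬D, ¬E, ∃r.C} (+ ∃-successors)
2. Hence ¬D ⊑ (¬A ⊓ B): not entailed.

No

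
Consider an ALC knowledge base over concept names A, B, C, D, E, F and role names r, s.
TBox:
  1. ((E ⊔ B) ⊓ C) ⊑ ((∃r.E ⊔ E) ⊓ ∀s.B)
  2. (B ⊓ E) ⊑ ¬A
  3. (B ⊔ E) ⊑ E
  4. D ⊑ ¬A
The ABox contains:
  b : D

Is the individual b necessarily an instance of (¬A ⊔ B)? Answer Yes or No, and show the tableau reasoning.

Yes

1. b : (¬A ⊔ B)?  L(b) = {D} ∪ {(A ⊓ ¬B)}
   clash {A, ¬A} at b — b ∈ (¬A ⊔ B)
2. Hence b : (¬A ⊔ B): entailed.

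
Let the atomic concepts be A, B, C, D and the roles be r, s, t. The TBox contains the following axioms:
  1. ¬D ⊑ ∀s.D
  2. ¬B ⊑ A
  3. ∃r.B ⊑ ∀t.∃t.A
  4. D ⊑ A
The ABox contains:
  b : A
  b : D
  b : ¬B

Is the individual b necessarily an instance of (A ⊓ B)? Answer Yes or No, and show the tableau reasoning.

1. b : (A ⊓ B)?  L(b) = {A, D, ¬B} ∪ {(¬A ⊔ ¬B)}
   open: L(b) ⊇ {A, D, ¬B, ∀r.¬B} — b ∉ (A ⊓ B) possible
2. Hence b : (A ⊓ B): not entailed.

No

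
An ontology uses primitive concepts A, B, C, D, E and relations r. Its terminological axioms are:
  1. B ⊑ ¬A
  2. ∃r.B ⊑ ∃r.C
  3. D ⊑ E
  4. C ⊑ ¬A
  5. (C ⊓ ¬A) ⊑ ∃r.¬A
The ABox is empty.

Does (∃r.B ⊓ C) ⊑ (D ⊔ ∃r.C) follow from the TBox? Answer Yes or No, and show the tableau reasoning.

Yes

1. (∃r.B ⊓ C) ⊑ (D ⊔ ∃r.C)  ⇔  ((∃r.B ⊓ C) ⊓ (¬D ⊓ ∀r.¬C)) unsat w.r.t. T
   all branches close; clash {C, ¬C} at an ∃-successor
2. Hence (∃r.B ⊓ C) ⊑ (D ⊔ ∃r.C): entailed.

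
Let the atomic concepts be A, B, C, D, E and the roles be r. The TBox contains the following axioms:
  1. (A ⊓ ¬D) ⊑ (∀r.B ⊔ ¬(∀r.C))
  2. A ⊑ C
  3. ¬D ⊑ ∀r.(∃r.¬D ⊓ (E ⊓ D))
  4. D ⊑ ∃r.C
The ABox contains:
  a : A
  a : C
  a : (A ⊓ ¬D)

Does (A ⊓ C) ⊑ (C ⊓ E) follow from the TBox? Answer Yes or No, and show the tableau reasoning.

No

1. (A ⊓ C) ⊑ (C ⊓ E)  ⇔  ((A ⊓ C) ⊓ (¬C ⊔ ¬E)) unsat w.r.t. T
   open: L(x₀) ⊇ {A, C, ¬D, ¬E, ∀r.(∃r.¬D ⊓ (E ⊓ D)), …}
2. Hence (A ⊓ C) ⊑ (C ⊓ E): not entailed.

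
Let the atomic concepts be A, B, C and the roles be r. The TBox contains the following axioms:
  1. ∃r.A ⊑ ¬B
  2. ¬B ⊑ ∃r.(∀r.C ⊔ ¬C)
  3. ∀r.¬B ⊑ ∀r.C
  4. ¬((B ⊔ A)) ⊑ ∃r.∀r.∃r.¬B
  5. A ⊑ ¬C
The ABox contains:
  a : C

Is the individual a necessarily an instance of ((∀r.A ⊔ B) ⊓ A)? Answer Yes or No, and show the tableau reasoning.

No

1. a : ((∀r.A ⊔ B) ⊓ A)?  L(a) = {C} ∪ {((∃r.¬A ⊓ ¬B) ⊔ ¬A)}
   open: L(a) ⊇ {B, C, ¬A, ∀r.¬A, ∃r.B} (+ ∃-successors) — a ∉ ((∀r.A ⊔ B) ⊓ A) possible
2. Hence a : ((∀r.A ⊔ B) ⊓ A): not entailed.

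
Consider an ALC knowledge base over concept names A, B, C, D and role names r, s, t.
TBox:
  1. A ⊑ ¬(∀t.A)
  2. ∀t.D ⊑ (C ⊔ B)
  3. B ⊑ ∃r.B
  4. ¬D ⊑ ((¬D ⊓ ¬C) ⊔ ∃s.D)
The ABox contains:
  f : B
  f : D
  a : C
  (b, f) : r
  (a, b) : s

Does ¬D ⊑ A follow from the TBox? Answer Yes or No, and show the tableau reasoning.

No

1. ¬D ⊑ A  ⇔  (¬D ⊓ ¬A) unsat w.r.t. T
   apply at x₀: ¬D⊑((¬D ⊓ ¬C) ⊔ ∃s.D)
   open: L(x₀) ⊇ {¬A, ¬B, ¬C, ¬D, ∃t.¬D} (+ ∃-successors)
2. Hence ¬D ⊑ A: not entailed.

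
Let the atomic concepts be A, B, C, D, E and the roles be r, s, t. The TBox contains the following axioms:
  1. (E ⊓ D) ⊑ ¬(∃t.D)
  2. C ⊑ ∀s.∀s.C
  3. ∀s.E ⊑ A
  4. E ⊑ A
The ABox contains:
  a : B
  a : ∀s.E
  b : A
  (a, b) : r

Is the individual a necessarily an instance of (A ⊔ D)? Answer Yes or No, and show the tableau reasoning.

Yes

1. a : (A ⊔ D)?  L(a) = {B, ∀s.E} ∪ {(¬A ⊓ ¬D)}
   clash {A, ¬A} at a — a ∈ (A ⊔ D)
2. Hence a : (A ⊔ D): entailed.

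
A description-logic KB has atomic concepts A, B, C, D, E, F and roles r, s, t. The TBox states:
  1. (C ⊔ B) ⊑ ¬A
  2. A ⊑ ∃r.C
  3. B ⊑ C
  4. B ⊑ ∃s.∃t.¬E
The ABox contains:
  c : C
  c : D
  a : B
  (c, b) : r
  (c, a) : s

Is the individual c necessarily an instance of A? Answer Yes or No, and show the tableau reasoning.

No

1. c : A?  L(c) = {C, D} ∪ {¬A}
   open: L(c) ⊇ {C, D, ¬A, ¬B} — c ∉ A possible
2. Hence c : A: not entailed.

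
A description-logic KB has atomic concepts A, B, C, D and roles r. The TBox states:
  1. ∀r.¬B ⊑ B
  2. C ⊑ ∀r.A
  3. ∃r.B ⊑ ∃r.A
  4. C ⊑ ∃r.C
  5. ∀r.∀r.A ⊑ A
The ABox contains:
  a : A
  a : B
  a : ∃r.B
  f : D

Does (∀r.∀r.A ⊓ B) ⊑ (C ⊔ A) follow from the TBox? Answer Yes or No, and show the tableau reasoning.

1. (∀r.∀r.A ⊓ B) ⊑ (C ⊔ A)  ⇔  ((∀r.∀r.A ⊓ B) ⊓ (¬C ⊓ ¬A)) unsat w.r.t. T
   all branches close; clash {A, ¬A} at x₀
2. Hence (∀r.∀r.A ⊓ B) ⊑ (C ⊔ A): entailed.

Yes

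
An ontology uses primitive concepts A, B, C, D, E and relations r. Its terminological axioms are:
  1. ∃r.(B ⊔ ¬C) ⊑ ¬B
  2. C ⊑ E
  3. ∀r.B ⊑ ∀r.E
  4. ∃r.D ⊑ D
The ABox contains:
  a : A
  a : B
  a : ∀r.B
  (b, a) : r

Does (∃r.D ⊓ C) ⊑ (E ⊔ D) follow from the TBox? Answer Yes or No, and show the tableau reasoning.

Yes

1. (∃r.D ⊓ C) ⊑ (E ⊔ D)  ⇔  ((∃r.D ⊓ C) ⊓ (¬E ⊓ ¬D)) unsat w.r.t. T
   all branches close; clash {E, ¬E} at x₀
2. Hence (∃r.D ⊓ C) ⊑ (E ⊔ D): entailed.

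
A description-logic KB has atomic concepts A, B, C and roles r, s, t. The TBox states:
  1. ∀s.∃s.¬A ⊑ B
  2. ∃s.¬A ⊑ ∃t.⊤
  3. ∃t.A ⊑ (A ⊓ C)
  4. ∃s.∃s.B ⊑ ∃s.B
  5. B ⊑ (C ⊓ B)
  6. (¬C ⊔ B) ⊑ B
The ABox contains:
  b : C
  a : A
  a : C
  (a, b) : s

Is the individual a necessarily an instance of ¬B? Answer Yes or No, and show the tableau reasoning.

1. a : ¬B?  L(a) = {A, C} ∪ {B}
   apply at a: B⊑(C ⊓ B)
   open: L(a) ⊇ {A, B, C, ∀s.A, ∀s.∀s.¬B, …} — a ∉ ¬B possible
2. Hence a : ¬B: not entailed.

No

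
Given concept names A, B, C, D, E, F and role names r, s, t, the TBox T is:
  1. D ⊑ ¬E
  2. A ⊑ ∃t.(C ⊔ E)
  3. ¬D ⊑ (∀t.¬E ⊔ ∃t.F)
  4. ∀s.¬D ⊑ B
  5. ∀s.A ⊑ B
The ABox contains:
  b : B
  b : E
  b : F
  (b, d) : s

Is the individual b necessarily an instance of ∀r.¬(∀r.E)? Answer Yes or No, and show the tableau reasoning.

No

1. b : ∀r.¬(∀r.E)?  L(b) = {B, E, F} ∪ {∃r.∀r.E}
   open: L(b) ⊇ {B, E, F, ¬A, ¬D, …} (+ ∃-successors) — b ∉ ∀r.¬(∀r.E) possible
2. Hence b : ∀r.¬(∀r.E): not entailed.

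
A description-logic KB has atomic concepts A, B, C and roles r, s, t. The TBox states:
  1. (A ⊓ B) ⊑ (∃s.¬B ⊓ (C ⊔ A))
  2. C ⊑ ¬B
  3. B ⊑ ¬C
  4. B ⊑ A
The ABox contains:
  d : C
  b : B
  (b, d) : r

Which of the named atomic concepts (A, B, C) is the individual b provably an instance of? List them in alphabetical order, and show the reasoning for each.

1. b : A?  L(b) = {B} ∪ {¬A}
   clash {A, ¬A} at b — b ∈ A
2. b : B?  L(b) = {B} ∪ {¬B}
   clash {B, ¬B} at b — b ∈ B
3. b : C?  L(b) = {B} ∪ {¬C}
   apply at b: B⊑A
   open: L(b) ⊇ {A, B, ¬C, ∃s.¬B} (+ ∃-successors) — b ∉ C possible
4. Entailed for b: {A, B}

{A, B}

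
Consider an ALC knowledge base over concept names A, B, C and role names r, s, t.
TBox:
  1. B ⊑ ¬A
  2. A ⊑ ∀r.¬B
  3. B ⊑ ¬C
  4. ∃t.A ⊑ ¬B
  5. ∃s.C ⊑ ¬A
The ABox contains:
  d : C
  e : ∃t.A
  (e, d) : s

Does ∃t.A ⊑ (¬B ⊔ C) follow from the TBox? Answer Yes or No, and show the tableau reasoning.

Yes

1. ∃t.A ⊑ (¬B ⊔ C)  ⇔  (∃t.A ⊓ (B ⊓ ¬C)) unsat w.r.t. T
   all branches close; clash {B, ¬B} at x₀
2. Hence ∃t.A ⊑ (¬B ⊔ C): entailed.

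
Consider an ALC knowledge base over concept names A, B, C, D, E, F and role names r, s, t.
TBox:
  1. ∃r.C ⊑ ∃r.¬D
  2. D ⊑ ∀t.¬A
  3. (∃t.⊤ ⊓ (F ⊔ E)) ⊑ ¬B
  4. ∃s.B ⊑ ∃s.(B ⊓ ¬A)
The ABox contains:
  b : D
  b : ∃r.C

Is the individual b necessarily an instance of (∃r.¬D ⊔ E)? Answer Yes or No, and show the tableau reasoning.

1. b : (∃r.¬D ⊔ E)?  L(b) = {D, ∃r.C} ∪ {(∀r.D ⊓ ¬E)}
   clash {D, ¬D} at an ∃-successor — b ∈ (∃r.¬D ⊔ E)
2. Hence b : (∃r.¬D ⊔ E): entailed.

Yes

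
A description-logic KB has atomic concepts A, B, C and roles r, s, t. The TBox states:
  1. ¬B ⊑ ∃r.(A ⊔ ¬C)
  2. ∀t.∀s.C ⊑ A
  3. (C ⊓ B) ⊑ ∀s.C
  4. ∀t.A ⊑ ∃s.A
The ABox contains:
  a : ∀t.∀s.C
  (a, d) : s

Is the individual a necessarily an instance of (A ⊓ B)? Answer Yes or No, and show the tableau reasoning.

1. a : (A ⊓ B)?  L(a) = {∀t.∀s.C} ∪ {(¬A ⊔ ¬B)}
   apply at a: ∀t.∀s.C⊑A
   open: L(a) ⊇ {A, ¬B, ∀t.∀s.C, ∃r.(A ⊔ ¬C), ∃t.¬A} (+ ∃-successors) — a ∉ (A ⊓ B) possible
2. Hence a : (A ⊓ B): not entailed.

No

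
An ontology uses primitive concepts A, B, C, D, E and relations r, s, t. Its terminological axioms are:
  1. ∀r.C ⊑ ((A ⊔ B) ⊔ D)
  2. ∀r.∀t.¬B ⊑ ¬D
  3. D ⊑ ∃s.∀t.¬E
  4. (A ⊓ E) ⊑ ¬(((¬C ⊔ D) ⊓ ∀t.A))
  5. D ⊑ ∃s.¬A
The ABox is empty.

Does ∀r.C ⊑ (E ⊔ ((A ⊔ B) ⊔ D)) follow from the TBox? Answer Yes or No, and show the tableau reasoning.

Yes

1. ∀r.C ⊑ (E ⊔ ((A ⊔ B) ⊔ D))  ⇔  (∀r.C ⊓ (¬E ⊓ ((¬A ⊓ ¬B) ⊓ ¬D))) unsat w.r.t. T
   all branches close; clash {D, ¬D} at x₀
2. Hence ∀r.C ⊑ (E ⊔ ((A ⊔ B) ⊔ D)): entailed.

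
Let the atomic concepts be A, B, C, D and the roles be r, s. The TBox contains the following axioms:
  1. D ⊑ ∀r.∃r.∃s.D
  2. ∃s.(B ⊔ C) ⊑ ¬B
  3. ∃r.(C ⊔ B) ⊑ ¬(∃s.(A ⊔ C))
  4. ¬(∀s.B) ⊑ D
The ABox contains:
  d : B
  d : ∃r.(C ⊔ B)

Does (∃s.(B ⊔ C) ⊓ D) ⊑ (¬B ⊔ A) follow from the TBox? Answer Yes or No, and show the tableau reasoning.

Yes

1. (∃s.(B ⊔ C) ⊓ D) ⊑ (¬B ⊔ A)  ⇔  ((∃s.(B ⊔ C) ⊓ D) ⊓ (B ⊓ ¬A)) unsat w.r.t. T
   all branches close; clash {B, ¬B} at x₀
2. Hence (∃s.(B ⊔ C) ⊓ D) ⊑ (¬B ⊔ A): entailed.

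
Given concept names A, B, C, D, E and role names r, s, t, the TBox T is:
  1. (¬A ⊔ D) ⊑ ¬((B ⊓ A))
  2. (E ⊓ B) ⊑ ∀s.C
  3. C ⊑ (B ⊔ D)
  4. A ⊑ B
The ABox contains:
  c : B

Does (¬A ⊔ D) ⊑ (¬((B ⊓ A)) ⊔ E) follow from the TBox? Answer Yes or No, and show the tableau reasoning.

Yes

1. (¬A ⊔ D) ⊑ (¬((B ⊓ A)) ⊔ E)  ⇔  ((¬A ⊔ D) ⊓ ((B ⊓ A) ⊓ ¬E)) unsat w.r.t. T
   all branches close; clash {A, ¬A} at x₀
2. Hence (¬A ⊔ D) ⊑ (¬((B ⊓ A)) ⊔ E): entailed.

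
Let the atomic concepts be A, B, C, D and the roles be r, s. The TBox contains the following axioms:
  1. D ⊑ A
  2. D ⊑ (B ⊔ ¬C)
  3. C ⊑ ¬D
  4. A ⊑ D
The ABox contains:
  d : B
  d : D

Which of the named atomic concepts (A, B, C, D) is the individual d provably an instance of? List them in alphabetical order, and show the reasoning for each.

{A, B, D}

1. d : A?  L(d) = {B, D} ∪ {¬A}
   clash {D, ¬D} at d — d ∈ A
2. d : B?  L(d) = {B, D} ∪ {¬B}
   clash {B, ¬B} at d — d ∈ B
3. d : C?  L(d) = {B, D} ∪ {¬C}
   apply at d: D⊑A; D⊑(B ⊔ ¬C)
   open: L(d) ⊇ {A, B, D, ¬C} — d ∉ C possible
4. d : D?  L(d) = {B, D} ∪ {¬D}
   clash {D, ¬D} at d — d ∈ D
5. Entailed for d: {A, B, D}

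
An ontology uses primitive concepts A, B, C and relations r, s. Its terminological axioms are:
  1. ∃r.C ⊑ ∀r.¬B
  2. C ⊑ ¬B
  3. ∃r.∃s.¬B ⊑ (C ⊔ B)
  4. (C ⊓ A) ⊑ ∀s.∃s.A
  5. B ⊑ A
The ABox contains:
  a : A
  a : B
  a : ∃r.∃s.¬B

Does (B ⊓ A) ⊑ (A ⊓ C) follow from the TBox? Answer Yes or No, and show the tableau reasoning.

1. (B ⊓ A) ⊑ (A ⊓ C)  ⇔  ((B ⊓ A) ⊓ (¬A ⊔ ¬C)) unsat w.r.t. T
   open: L(x₀) ⊇ {A, B, ¬C, ∀r.¬C, ∀r.∀s.B}
2. Hence (B ⊓ A) ⊑ (A ⊓ C): not entailed.

No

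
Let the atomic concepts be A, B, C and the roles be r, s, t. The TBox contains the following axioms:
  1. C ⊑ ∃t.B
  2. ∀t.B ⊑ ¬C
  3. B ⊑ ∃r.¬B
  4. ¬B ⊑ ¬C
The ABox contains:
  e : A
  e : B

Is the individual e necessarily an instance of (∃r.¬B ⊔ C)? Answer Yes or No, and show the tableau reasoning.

Yes

1. e : (∃r.¬B ⊔ C)?  L(e) = {A, B} ∪ {(∀r.B ⊓ ¬C)}
   clash {B, ¬B} at an ∃-successor — e ∈ (∃r.¬B ⊔ C)
2. Hence e : (∃r.¬B ⊔ C): entailed.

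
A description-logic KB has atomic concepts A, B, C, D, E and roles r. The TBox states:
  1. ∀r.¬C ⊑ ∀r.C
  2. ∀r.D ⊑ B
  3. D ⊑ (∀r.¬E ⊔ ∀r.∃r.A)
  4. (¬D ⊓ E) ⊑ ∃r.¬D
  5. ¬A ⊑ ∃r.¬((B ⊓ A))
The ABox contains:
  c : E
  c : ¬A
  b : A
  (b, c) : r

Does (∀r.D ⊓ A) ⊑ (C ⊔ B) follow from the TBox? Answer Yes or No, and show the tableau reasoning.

Yes

1. (∀r.D ⊓ A) ⊑ (C ⊔ B)  ⇔  ((∀r.D ⊓ A) ⊓ (¬C ⊓ ¬B)) unsat w.r.t. T
   all branches close; clash {D, ¬D} at an ∃-successor
2. Hence (∀r.D ⊓ A) ⊑ (C ⊔ B): entailed.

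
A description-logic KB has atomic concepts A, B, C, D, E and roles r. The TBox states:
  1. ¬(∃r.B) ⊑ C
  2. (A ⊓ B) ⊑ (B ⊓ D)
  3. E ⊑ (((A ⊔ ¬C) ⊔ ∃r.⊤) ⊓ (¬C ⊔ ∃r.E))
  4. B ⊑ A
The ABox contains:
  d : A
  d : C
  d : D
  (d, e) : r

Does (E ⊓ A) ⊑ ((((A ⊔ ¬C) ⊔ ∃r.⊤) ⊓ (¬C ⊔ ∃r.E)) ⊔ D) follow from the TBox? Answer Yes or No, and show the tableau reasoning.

Yes

1. (E ⊓ A) ⊑ ((((A ⊔ ¬C) ⊔ ∃r.⊤) ⊓ (¬C ⊔ ∃r.E)) ⊔ D)  ⇔  ((E ⊓ A) ⊓ ((((¬A ⊓ C) ⊓ ∀r.⊥) ⊔ (C ⊓ ∀r.¬E)) ⊓ ¬D)) unsat w.r.t. T
   all branches close; clash {D, ¬D} at x₀
2. Hence (E ⊓ A) ⊑ ((((A ⊔ ¬C) ⊔ ∃r.⊤) ⊓ (¬C ⊔ ∃r.E)) ⊔ D): entailed.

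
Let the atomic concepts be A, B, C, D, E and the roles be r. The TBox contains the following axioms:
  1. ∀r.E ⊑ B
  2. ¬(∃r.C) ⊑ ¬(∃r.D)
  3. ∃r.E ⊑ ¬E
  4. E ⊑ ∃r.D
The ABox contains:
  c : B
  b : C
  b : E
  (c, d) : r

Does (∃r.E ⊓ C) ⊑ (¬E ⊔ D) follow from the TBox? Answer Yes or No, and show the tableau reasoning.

1. (∃r.E ⊓ C) ⊑ (¬E ⊔ D)  ⇔  ((∃r.E ⊓ C) ⊓ (E ⊓ ¬D)) unsat w.r.t. T
   all branches close; clash {E, ¬E} at x₀
2. Hence (∃r.E ⊓ C) ⊑ (¬E ⊔ D): entailed.

Yes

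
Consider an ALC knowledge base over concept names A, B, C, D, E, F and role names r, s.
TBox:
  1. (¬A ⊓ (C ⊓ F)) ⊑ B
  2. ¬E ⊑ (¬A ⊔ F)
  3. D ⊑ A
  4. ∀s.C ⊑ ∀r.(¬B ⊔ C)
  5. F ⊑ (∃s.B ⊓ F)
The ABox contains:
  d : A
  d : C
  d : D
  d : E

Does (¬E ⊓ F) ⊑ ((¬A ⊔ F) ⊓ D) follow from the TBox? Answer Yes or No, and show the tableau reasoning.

1. (¬E ⊓ F) ⊑ ((¬A ⊔ F) ⊓ D)  ⇔  ((¬E ⊓ F) ⊓ ((A ⊓ ¬F) ⊔ ¬D)) unsat w.r.t. T
   apply at x₀: ¬E⊑(¬A ⊔ F); F⊑(∃s.B ⊓ F)
   open: L(x₀) ⊇ {A, F, ¬D, ¬E, ∃s.B, …} (+ ∃-successors)
2. Hence (¬E ⊓ F) ⊑ ((¬A ⊔ F) ⊓ D): not entailed.

No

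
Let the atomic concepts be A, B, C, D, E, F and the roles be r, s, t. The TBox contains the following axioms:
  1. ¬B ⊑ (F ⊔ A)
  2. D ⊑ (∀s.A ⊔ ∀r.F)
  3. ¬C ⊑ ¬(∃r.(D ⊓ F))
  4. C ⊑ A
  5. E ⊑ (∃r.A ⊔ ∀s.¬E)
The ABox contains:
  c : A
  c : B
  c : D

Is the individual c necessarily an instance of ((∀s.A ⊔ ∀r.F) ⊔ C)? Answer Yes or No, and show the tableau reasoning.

1. c : ((∀s.A ⊔ ∀r.F) ⊔ C)?  L(c) = {A, B, D} ∪ {((∃s.¬A ⊓ ∃r.¬F) ⊓ ¬C)}
   clash {F, ¬F} at an ∃-successor — c ∈ ((∀s.A ⊔ ∀r.F) ⊔ C)
2. Hence c : ((∀s.A ⊔ ∀r.F) ⊔ C): entailed.

Yes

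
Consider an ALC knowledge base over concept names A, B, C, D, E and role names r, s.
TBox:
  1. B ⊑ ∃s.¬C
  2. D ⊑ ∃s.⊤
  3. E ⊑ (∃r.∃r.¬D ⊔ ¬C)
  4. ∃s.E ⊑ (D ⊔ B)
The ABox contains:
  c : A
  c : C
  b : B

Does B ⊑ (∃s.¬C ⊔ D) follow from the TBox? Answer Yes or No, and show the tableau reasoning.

1. B ⊑ (∃s.¬C ⊔ D)  ⇔  (B ⊓ (∀s.C ⊓ ¬D)) unsat w.r.t. T
   all branches close; clash {C, ¬C} at an ∃-successor
2. Hence B ⊑ (∃s.¬C ⊔ D): entailed.

Yes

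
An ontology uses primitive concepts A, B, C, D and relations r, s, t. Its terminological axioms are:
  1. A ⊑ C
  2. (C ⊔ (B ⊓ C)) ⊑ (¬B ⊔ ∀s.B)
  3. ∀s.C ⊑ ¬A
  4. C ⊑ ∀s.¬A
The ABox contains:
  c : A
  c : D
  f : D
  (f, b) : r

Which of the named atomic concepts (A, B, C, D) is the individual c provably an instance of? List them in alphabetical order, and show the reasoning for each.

1. c : A?  L(c) = {A, D} ∪ {¬A}
   clash {A, ¬A} at c — c ∈ A
2. c : B?  L(c) = {A, D} ∪ {¬B}
   apply at c: A⊑C
   open: L(c) ⊇ {A, C, D, ¬B, ∀s.¬A, …} (+ ∃-successors) — c ∉ B possible
3. c : C?  L(c) = {A, D} ∪ {¬C}
   clash {C, ¬C} at c — c ∈ C
4. c : D?  L(c) = {A, D} ∪ {¬D}
   clash {D, ¬D} at c — c ∈ D
5. Entailed for c: {A, C, D}

{A, C, D}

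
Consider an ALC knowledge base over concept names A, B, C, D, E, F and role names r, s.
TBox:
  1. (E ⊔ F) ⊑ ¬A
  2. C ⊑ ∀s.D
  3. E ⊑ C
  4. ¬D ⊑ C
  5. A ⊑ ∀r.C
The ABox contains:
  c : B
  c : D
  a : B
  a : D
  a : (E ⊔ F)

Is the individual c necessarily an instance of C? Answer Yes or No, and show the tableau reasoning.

No

1. c : C?  L(c) = {B, D} ∪ {¬C}
   open: L(c) ⊇ {B, D, ¬A, ¬C, ¬E} — c ∉ C possible
2. Hence c : C: not entailed.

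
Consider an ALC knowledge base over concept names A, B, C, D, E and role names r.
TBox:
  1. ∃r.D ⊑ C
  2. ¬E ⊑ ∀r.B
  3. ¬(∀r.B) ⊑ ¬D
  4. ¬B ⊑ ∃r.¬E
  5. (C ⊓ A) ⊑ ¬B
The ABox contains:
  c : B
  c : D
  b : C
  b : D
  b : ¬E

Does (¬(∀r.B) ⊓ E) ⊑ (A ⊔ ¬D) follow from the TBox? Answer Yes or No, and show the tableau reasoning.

1. (¬(∀r.B) ⊓ E) ⊑ (A ⊔ ¬D)  ⇔  ((∃r.¬B ⊓ E) ⊓ (¬A ⊓ D)) unsat w.r.t. T
   all branches close; clash {D, ¬D} at x₀
2. Hence (¬(∀r.B) ⊓ E) ⊑ (A ⊔ ¬D): entailed.

Yes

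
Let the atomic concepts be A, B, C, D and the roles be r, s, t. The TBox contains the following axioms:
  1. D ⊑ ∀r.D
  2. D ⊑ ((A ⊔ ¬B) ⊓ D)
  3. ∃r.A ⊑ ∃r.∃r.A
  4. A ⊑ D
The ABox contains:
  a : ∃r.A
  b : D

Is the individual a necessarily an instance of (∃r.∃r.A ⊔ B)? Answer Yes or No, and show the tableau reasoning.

Yes

1. a : (∃r.∃r.A ⊔ B)?  L(a) = {∃r.A} ∪ {(∀r.∀r.¬A ⊓ ¬B)}
   clash {A, ¬A} at an ∃-successor — a ∈ (∃r.∃r.A ⊔ B)
2. Hence a : (∃r.∃r.A ⊔ B): entailed.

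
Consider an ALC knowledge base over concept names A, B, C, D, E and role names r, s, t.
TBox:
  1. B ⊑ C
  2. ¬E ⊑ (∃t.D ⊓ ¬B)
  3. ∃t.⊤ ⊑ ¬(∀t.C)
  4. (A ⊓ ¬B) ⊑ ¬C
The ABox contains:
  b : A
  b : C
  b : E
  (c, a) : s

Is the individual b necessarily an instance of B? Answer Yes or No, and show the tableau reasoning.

1. b : B?  L(b) = {A, C, E} ∪ {¬B}
   clash {C, ¬C} at b — b ∈ B
2. Hence b : B: entailed.

Yes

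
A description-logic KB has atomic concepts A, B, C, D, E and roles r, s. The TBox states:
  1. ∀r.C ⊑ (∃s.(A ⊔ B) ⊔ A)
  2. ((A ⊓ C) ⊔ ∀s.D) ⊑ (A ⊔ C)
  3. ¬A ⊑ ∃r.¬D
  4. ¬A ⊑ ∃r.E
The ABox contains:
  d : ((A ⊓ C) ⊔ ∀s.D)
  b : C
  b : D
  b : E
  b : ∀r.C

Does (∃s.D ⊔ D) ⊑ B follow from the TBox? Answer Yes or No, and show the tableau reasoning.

No

1. (∃s.D ⊔ D) ⊑ B  ⇔  ((∃s.D ⊔ D) ⊓ ¬B) unsat w.r.t. T
   open: L(x₀) ⊇ {A, ¬B, ¬C, ∃r.¬C, ∃s.D, …} (+ ∃-successors)
2. Hence (∃s.D ⊔ D) ⊑ B: not entailed.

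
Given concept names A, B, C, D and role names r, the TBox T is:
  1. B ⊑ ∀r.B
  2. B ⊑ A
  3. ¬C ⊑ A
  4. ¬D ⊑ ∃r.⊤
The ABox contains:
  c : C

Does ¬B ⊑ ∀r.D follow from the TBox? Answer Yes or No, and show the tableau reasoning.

No

1. ¬B ⊑ ∀r.D  ⇔  (¬B ⊓ ∃r.¬D) unsat w.r.t. T
   open: L(x₀) ⊇ {C, D, ¬B, ∃r.¬D} (+ ∃-successors)
2. Hence ¬B ⊑ ∀r.D: not entailed.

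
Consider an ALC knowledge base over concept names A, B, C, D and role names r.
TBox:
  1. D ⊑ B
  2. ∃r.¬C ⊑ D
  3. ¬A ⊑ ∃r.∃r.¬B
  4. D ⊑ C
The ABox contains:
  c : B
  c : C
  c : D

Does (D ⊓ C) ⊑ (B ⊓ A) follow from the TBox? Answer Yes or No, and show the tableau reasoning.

No

1. (D ⊓ C) ⊑ (B ⊓ A)  ⇔  ((D ⊓ C) ⊓ (¬B ⊔ ¬A)) unsat w.r.t. T
   apply at x₀: D⊑B
   open: L(x₀) ⊇ {B, C, D, ¬A, ∃r.∃r.¬B} (+ ∃-successors)
2. Hence (D ⊓ C) ⊑ (B ⊓ A): not entailed.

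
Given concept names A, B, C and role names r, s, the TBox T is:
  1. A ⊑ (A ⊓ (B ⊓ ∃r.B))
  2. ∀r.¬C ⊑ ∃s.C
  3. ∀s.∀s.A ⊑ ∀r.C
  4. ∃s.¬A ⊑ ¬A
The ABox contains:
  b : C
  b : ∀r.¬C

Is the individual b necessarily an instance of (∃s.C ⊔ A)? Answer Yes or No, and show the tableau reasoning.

1. b : (∃s.C ⊔ A)?  L(b) = {C, ∀r.¬C} ∪ {(∀s.¬C ⊓ ¬A)}
   clash {C, ¬C} at an ∃-successor — b ∈ (∃s.C ⊔ A)
2. Hence b : (∃s.C ⊔ A): entailed.

Yes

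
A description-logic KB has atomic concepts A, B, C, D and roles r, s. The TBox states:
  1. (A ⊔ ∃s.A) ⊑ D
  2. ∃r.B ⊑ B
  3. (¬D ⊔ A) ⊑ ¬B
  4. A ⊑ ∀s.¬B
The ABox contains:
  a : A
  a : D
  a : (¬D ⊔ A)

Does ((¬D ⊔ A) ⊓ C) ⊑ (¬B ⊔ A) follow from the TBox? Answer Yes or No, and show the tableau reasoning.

Yes

1. ((¬D ⊔ A) ⊓ C) ⊑ (¬B ⊔ A)  ⇔  (((¬D ⊔ A) ⊓ C) ⊓ (B ⊓ ¬A)) unsat w.r.t. T
   all branches close; clash {A, ¬A} at x₀
2. Hence ((¬D ⊔ A) ⊓ C) ⊑ (¬B ⊔ A): entailed.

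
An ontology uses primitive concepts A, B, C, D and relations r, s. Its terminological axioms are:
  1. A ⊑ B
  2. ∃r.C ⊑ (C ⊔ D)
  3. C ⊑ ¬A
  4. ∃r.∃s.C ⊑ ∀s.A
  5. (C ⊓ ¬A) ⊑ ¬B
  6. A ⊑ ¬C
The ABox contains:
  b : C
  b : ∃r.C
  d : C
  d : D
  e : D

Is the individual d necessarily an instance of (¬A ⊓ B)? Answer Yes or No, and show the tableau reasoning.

1. d : (¬A ⊓ B)?  L(d) = {C, D} ∪ {(A ⊔ ¬B)}
   apply at d: C⊑¬A
   open: L(d) ⊇ {C, D, ¬A, ¬B, ∀r.¬C, …} — d ∉ (¬A ⊓ B) possible
2. Hence d : (¬A ⊓ B): not entailed.

No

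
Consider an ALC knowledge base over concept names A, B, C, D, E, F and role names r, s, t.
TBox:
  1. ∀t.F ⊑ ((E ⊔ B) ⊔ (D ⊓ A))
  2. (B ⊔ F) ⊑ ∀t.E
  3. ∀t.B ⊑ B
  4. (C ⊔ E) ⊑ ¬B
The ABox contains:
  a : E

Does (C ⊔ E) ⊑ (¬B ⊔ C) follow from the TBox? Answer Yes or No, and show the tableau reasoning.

1. (C ⊔ E) ⊑ (¬B ⊔ C)  ⇔  ((C ⊔ E) ⊓ (B ⊓ ¬C)) unsat w.r.t. T
   all branches close; clash {B, ¬B} at x₀
2. Hence (C ⊔ E) ⊑ (¬B ⊔ C): entailed.

Yes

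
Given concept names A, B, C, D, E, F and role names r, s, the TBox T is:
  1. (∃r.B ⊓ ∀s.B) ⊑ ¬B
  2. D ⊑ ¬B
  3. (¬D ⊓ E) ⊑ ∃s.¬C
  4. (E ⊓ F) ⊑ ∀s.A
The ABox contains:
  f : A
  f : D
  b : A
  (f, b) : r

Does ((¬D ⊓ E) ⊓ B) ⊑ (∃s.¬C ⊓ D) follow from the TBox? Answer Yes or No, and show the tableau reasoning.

1. ((¬D ⊓ E) ⊓ B) ⊑ (∃s.¬C ⊓ D)  ⇔  (((¬D ⊓ E) ⊓ B) ⊓ (∀s.C ⊔ ¬D)) unsat w.r.t. T
   apply at x₀: (¬D ⊓ E)⊑∃s.¬C
   open: L(x₀) ⊇ {B, E, ¬D, ¬F, ∀r.¬B, …} (+ ∃-successors)
2. Hence ((¬D ⊓ E) ⊓ B) ⊑ (∃s.¬C ⊓ D): not entailed.

No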